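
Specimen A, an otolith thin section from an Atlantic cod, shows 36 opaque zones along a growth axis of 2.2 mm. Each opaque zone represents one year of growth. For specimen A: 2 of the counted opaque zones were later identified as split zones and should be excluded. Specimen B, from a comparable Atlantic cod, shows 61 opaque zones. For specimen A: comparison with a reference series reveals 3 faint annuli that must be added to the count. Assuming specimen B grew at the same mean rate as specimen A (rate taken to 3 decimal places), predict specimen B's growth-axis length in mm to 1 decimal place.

Specimen A: after corrections the count is 36 − 2 + 3 = 37 opaque zones.
A: 2.2 mm over 37 years gives 2.2 / 37 ≈ 0.059 mm/yr.
Length of B = 0.059 × 61 = 3.6 mm.

3.6 mm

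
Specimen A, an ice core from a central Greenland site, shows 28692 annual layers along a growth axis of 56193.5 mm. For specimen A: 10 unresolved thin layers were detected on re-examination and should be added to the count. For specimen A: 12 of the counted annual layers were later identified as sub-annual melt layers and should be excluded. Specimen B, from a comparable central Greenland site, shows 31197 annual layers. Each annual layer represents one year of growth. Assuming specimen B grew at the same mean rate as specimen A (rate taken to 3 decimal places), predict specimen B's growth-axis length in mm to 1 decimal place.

Specimen A: correcting the raw count gives 28692 − 12 + 10 = 28690 true annual layers.
A: Extension rate ≈ 56193.5 / 28690 = 1.959 mm per year.
B's length ≈ 1.959 × 31197 = 61114.9 mm.

61114.9 mm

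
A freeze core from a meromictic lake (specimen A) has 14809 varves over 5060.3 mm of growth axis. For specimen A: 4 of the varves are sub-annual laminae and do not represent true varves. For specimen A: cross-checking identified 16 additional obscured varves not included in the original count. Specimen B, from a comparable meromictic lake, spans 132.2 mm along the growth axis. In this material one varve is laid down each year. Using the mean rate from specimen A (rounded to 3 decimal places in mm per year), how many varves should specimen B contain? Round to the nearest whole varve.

388 varves

Specimen A: after corrections the count is 14809 − 4 + 16 = 14821 varves.
A: Mean rate = 5060.3 mm / 14821 years ≈ 0.341 mm/year.
B spans 132.2 / 0.341 = 387.68 years ≈ 388 varves.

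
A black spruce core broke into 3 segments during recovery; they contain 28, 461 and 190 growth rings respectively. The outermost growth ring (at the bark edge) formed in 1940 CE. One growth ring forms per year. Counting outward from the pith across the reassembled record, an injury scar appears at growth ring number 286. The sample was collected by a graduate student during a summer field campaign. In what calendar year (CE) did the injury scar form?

1547 CE

Total growth rings = 28 + 461 + 190 = 679.
679 − 286 = 393 growth rings lie beyond the injury scar toward the bark edge.
The growth ring at the bark edge is 1940 CE, so the injury scar dates to 1940 − 393 = 1547 CE.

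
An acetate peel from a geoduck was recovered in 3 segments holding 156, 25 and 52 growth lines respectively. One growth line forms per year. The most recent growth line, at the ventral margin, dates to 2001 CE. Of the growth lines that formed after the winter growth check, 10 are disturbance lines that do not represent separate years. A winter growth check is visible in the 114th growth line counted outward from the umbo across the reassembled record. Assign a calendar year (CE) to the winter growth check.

Total growth lines = 156 + 25 + 52 = 233.
233 − 114 = 119 growth lines lie beyond the winter growth check toward the ventral margin.
119 − 10 false = 109 true growth lines after the winter growth check.
The growth line at the ventral margin is 2001 CE, so the winter growth check dates to 2001 − 109 = 1892 CE.

1892 CE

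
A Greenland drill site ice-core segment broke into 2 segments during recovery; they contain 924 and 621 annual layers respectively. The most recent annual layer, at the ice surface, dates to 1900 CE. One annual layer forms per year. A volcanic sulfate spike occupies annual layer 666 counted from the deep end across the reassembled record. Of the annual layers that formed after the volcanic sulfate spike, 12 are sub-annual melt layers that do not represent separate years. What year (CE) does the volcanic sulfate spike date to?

1033 CE

Total annual layers = 924 + 621 = 1545.
The volcanic sulfate spike sits at annual layer 666 from the deep end, so 1545 − 666 = 879 annual layers formed after it.
Excluding 12 false annual layers: 879 − 12 = 867.
1900 − 867 = 1033 CE.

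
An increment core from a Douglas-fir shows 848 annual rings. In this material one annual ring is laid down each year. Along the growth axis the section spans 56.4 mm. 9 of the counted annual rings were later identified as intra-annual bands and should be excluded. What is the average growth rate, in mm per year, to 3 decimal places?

True annual ring count = 848 − 9 = 839.
Extension rate ≈ 56.4 / 839 = 0.067 mm per year.

0.067 mm per year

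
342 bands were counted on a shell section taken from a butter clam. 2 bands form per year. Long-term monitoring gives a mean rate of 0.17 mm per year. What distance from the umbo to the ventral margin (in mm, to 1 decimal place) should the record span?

29.1 mm

With 2 bands per year, 342 / 2 = 171 years.
171 years at 0.17 mm/year gives 0.17 × 171 = 29.1 mm.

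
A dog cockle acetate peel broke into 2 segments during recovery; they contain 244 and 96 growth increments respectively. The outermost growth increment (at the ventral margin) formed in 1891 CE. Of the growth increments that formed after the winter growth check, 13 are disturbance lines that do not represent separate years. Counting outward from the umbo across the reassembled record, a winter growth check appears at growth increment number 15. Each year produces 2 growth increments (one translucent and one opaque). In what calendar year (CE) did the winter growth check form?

Total growth increments = 244 + 96 = 340.
Between growth increment 15 and the ventral margin there are 340 − 15 = 325 growth increments.
Removing the 13 false growth increments leaves 325 − 13 = 312 true growth increments beyond the winter growth check.
312 growth increments at 2 per year is 312 / 2 = 156 years.
The growth increment at the ventral margin is 1891 CE, so the winter growth check dates to 1891 − 156 = 1735 CE.

1735 CE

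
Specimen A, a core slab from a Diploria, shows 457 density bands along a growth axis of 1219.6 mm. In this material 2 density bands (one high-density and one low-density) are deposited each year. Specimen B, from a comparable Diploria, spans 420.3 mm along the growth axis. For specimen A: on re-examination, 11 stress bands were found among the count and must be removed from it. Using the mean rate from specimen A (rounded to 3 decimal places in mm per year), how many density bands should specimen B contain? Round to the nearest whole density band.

154 density bands

Specimen A: adjusted count: 457 − 11 = 446 density bands.
Specimen A: dividing by 2 density bands per year: 446 / 2 = 223 years.
A: 1219.6 mm over 223 years gives 1219.6 / 223 ≈ 5.469 mm/yr.
B spans 420.3 / 5.469 = 76.85 years; at 2 density bands per year that is 76.85 × 2 ≈ 154 density bands.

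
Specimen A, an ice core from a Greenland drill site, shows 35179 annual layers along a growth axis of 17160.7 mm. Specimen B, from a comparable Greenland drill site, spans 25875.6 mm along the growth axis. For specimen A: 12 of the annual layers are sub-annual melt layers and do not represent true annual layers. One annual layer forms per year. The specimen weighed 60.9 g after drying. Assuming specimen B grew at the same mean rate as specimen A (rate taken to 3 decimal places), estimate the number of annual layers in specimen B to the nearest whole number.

53024 annual layers

Specimen A: adjusted count: 35179 − 12 = 35167 annual layers.
A: Mean rate = 17160.7 mm / 35167 years ≈ 0.488 mm/year.
Specimen B: 25875.6 mm / 0.488 mm per year = 53023.77 years ≈ 53024 annual layers.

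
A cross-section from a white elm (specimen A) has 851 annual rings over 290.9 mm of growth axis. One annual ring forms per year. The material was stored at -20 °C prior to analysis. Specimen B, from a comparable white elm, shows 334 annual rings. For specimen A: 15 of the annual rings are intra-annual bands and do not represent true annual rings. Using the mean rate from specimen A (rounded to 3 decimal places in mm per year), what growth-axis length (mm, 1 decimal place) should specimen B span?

Specimen A: after corrections the count is 851 − 15 = 836 annual rings.
A: Extension rate ≈ 290.9 / 836 = 0.348 mm/year.
For B, 0.348 mm/year × 334 years = 116.2 mm.

116.2 mm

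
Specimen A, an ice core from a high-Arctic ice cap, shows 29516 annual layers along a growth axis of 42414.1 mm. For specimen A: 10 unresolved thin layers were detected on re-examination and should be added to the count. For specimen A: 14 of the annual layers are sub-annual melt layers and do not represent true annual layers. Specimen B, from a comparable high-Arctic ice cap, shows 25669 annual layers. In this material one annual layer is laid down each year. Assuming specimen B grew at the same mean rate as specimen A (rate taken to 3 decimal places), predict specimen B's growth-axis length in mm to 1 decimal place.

Specimen A: true annual layer count = 29516 − 14 + 10 = 29512.
A: 42414.1 mm over 29512 years gives 42414.1 / 29512 ≈ 1.437 mm per year.
Length of B = 1.437 × 25669 = 36886.4 mm.

36886.4 mm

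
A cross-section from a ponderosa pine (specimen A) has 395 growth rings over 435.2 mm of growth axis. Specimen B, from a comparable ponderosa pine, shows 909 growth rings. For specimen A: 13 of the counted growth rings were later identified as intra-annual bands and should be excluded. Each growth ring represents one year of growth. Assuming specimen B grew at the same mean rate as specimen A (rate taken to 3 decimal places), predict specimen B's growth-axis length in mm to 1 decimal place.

1035.4 mm

Specimen A: adjusted count: 395 − 13 = 382 growth rings.
A: Extension rate ≈ 435.2 / 382 = 1.139 mm/yr.
B's length ≈ 1.139 × 909 = 1035.4 mm.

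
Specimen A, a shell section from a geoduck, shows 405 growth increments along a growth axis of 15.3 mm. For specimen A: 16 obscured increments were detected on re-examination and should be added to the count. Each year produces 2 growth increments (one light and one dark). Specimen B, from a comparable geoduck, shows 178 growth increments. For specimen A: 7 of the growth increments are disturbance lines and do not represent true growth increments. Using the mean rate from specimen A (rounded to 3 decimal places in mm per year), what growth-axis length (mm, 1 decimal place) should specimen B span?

6.6 mm

Specimen A: after corrections the count is 405 − 7 + 16 = 414 growth increments.
Specimen A: with 2 growth increments per year, 414 / 2 = 207 years.
A: Mean rate = 15.3 mm / 207 years ≈ 0.074 mm per year.
Specimen B: 178 growth increments at 2 per year is 178 / 2 = 89 years. Length of B = 0.074 × 89 = 6.6 mm.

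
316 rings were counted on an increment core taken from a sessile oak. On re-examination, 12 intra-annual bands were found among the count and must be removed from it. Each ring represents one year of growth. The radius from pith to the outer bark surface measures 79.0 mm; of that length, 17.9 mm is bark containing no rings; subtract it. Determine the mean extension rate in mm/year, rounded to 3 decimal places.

Adjusted count: 316 − 12 = 304 rings.
Removing the 17.9 mm offcut leaves 79.0 − 17.9 = 61.1 mm.
Extension rate ≈ 61.1 / 304 = 0.201 mm/year.

0.201 mm/year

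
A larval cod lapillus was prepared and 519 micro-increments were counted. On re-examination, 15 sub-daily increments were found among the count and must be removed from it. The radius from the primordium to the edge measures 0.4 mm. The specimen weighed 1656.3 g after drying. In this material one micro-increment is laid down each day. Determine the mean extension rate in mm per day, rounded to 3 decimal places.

0.001 mm per day

After corrections the count is 519 − 15 = 504 micro-increments.
Mean rate = 0.4 mm / 504 days ≈ 0.001 mm per day.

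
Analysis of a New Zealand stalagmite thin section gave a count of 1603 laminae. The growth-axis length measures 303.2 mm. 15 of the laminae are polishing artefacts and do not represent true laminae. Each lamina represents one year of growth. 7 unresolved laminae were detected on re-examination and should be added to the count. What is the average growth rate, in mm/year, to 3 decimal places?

0.190 mm/year

Adjusted count: 1603 − 15 + 7 = 1595 laminae.
Mean rate = 303.2 mm / 1595 years ≈ 0.190 mm/year.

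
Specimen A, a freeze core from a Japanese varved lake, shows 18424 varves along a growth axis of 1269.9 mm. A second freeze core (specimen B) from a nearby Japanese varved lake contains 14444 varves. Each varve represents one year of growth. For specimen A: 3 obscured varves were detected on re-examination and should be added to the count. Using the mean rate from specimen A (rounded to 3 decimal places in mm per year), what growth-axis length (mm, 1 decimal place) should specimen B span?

Specimen A: adjusted count: 18424 + 3 = 18427 varves.
A: 1269.9 mm over 18427 years gives 1269.9 / 18427 ≈ 0.069 mm/year.
B's length ≈ 0.069 × 14444 = 996.6 mm.

996.6 mm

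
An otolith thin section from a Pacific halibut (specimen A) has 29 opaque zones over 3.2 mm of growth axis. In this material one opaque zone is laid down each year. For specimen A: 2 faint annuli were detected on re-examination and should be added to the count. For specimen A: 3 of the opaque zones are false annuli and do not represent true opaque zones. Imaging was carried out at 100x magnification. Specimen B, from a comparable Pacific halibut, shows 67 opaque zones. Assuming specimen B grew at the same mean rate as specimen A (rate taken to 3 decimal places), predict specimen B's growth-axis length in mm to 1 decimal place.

7.6 mm

Specimen A: adjusted count: 29 − 3 + 2 = 28 opaque zones.
A: Extension rate ≈ 3.2 / 28 = 0.114 mm/yr.
For B, 0.114 mm/year × 67 years = 7.6 mm.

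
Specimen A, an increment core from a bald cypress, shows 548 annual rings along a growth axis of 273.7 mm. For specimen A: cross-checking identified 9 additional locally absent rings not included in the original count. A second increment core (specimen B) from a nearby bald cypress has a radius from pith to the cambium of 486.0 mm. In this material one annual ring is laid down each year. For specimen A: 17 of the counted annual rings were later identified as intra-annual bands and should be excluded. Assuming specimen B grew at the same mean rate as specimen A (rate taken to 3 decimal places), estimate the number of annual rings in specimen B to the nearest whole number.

Specimen A: after corrections the count is 548 − 17 + 9 = 540 annual rings.
A: Extension rate ≈ 273.7 / 540 = 0.507 mm/yr.
B spans 486.0 / 0.507 = 958.58 years ≈ 959 annual rings.

959 annual rings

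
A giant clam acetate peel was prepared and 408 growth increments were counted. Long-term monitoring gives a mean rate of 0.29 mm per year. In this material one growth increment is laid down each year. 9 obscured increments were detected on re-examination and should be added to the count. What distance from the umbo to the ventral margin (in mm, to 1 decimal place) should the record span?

Adjusted count: 408 + 9 = 417 growth increments.
Length ≈ 0.29 × 417 = 120.9 mm.

120.9 mm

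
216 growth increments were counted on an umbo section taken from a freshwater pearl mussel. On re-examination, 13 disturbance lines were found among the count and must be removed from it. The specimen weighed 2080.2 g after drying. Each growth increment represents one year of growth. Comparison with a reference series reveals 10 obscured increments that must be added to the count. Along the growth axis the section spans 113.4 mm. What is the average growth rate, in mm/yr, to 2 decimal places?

0.53 mm/yr

Correcting the raw count gives 216 − 13 + 10 = 213 true growth increments.
113.4 mm over 213 years gives 113.4 / 213 ≈ 0.53 mm/yr.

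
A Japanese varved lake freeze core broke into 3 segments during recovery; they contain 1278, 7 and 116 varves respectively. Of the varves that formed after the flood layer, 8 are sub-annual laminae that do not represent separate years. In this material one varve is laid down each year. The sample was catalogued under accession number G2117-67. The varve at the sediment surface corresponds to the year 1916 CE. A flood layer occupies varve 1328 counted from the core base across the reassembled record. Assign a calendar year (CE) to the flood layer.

Total varves = 1278 + 7 + 116 = 1401.
The flood layer sits at varve 1328 from the core base, so 1401 − 1328 = 73 varves formed after it.
73 − 8 false = 65 true varves after the flood layer.
1916 − 65 = 1851 CE.

1851 CE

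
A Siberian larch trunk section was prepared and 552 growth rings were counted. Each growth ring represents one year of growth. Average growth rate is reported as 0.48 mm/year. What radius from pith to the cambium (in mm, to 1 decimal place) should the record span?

The record spans 552 years at 0.48 mm per year.
Predicted length = 0.48 mm/year × 552 years = 265.0 mm.

265.0 mm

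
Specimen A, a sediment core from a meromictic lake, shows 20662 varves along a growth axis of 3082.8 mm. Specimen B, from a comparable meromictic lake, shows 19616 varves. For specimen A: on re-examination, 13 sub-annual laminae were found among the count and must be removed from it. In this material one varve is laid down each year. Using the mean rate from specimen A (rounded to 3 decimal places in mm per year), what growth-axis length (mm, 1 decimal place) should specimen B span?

Specimen A: true varve count = 20662 − 13 = 20649.
A: 3082.8 mm over 20649 years gives 3082.8 / 20649 ≈ 0.149 mm/yr.
For B, 0.149 mm/year × 19616 years = 2922.8 mm.

2922.8 mm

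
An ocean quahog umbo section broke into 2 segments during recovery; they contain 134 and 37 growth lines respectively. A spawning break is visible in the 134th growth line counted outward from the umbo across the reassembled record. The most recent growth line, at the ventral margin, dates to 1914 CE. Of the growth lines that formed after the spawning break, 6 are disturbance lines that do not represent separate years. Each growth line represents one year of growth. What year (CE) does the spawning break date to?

1883 CE

Total growth lines = 134 + 37 = 171.
The spawning break sits at growth line 134 from the umbo, so 171 − 134 = 37 growth lines formed after it.
Excluding 6 false growth lines: 37 − 6 = 31.
1914 − 31 = 1883 CE.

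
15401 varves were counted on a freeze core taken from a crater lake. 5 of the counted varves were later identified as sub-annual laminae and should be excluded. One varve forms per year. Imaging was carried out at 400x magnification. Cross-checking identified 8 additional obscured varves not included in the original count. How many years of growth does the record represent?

After corrections the count is 15401 − 5 + 8 = 15404 varves.
At one varve per year, that is 15404 years.

15404 years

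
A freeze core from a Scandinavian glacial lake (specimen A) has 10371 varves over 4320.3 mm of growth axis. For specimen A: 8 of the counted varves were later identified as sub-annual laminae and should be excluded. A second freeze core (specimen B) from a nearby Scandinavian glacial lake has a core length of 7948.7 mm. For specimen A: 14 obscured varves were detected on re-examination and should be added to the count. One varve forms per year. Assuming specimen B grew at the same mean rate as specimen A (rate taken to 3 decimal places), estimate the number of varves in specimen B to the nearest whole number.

Specimen A: after corrections the count is 10371 − 8 + 14 = 10377 varves.
A: 4320.3 mm over 10377 years gives 4320.3 / 10377 ≈ 0.416 mm/year.
For B, 7948.7 / 0.416 = 19107.45 years ≈ 19107 varves.

19107 varves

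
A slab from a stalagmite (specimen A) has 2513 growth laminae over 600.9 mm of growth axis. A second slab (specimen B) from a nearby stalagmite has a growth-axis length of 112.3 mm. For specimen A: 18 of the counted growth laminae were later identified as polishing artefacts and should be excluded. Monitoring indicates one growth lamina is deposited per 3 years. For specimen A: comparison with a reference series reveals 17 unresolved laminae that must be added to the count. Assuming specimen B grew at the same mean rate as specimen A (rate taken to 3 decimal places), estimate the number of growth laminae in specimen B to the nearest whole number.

468 growth laminae

Specimen A: true growth lamina count = 2513 − 18 + 17 = 2512.
Specimen A: 2512 growth laminae at 3 years each span 2512 × 3 = 7536 years.
A: Extension rate ≈ 600.9 / 7536 = 0.080 mm/year.
B spans 112.3 / 0.080 = 1403.75 years; at 3 years per growth lamina that is 1403.75 / 3 ≈ 468 growth laminae.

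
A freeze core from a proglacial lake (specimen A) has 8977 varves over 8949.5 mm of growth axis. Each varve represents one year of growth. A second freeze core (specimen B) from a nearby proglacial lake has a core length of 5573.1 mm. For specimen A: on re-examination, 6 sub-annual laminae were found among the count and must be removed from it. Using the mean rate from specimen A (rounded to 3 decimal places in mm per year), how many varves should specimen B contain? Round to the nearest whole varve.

5584 varves

Specimen A: after corrections the count is 8977 − 6 = 8971 varves.
A: Extension rate ≈ 8949.5 / 8971 = 0.998 mm/year.
For B, 5573.1 / 0.998 = 5584.27 years ≈ 5584 varves.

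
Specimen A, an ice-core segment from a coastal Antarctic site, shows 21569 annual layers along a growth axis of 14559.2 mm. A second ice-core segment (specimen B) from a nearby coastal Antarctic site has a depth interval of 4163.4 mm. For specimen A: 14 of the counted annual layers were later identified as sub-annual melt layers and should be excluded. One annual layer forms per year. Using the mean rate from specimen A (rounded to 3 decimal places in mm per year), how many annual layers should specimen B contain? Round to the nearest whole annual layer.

6168 annual layers

Specimen A: adjusted count: 21569 − 14 = 21555 annual layers.
A: Mean rate = 14559.2 mm / 21555 years ≈ 0.675 mm per year.
Specimen B: 4163.4 mm / 0.675 mm per year = 6168.00 years ≈ 6168 annual layers.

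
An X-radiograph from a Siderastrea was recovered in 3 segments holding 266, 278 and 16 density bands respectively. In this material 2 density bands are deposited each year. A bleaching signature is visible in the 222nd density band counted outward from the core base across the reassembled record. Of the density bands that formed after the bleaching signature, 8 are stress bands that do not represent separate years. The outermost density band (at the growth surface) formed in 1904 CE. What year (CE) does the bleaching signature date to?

Total density bands = 266 + 278 + 16 = 560.
Between density band 222 and the growth surface there are 560 − 222 = 338 density bands.
Removing the 8 false density bands leaves 338 − 8 = 330 true density bands beyond the bleaching signature.
330 density bands at 2 per year is 330 / 2 = 165 years.
1904 − 165 = 1739 CE.

1739 CE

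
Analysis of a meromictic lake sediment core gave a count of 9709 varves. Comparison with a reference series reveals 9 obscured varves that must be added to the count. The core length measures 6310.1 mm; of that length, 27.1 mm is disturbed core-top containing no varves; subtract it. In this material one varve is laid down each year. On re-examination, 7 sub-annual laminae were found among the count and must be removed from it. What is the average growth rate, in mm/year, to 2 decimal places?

0.65 mm/year

True varve count = 9709 − 7 + 9 = 9711.
The growth record spans 6310.1 − 27.1 = 6283.0 mm.
6283.0 mm over 9711 years gives 6283.0 / 9711 ≈ 0.65 mm/year.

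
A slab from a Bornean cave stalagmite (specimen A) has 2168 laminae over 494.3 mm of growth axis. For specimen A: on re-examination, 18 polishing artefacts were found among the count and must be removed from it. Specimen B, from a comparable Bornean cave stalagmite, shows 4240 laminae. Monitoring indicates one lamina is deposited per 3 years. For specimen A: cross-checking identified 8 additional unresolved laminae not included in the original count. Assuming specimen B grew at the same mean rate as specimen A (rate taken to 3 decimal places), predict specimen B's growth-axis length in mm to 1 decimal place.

966.7 mm

Specimen A: adjusted count: 2168 − 18 + 8 = 2158 laminae.
Specimen A: 2158 laminae at 3 years each span 2158 × 3 = 6474 years.
A: Extension rate ≈ 494.3 / 6474 = 0.076 mm/yr.
Specimen B: multiplying by 3 years per lamina: 4240 × 3 = 12720 years. Length of B = 0.076 × 12720 = 966.7 mm.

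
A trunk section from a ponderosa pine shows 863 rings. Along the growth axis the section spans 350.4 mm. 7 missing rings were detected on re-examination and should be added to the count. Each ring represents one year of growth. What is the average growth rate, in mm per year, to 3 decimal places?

0.403 mm per year

After corrections the count is 863 + 7 = 870 rings.
350.4 mm over 870 years gives 350.4 / 870 ≈ 0.403 mm per year.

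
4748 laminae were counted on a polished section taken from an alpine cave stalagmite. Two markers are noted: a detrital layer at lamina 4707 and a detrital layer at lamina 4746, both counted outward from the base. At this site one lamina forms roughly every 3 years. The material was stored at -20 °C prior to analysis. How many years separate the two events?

117 yr

4746 − 4707 = 39 laminae lie between the two events.
At 3 years per lamina, 39 × 3 = 117 years.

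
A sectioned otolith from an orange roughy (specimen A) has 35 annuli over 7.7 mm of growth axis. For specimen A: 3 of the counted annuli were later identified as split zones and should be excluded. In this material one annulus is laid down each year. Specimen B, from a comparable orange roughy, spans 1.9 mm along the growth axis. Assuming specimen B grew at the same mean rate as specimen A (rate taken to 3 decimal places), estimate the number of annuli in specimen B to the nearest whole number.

Specimen A: correcting the raw count gives 35 − 3 = 32 true annuli.
A: Extension rate ≈ 7.7 / 32 = 0.241 mm/year.
B spans 1.9 / 0.241 = 7.88 years ≈ 8 annuli.

8 annuli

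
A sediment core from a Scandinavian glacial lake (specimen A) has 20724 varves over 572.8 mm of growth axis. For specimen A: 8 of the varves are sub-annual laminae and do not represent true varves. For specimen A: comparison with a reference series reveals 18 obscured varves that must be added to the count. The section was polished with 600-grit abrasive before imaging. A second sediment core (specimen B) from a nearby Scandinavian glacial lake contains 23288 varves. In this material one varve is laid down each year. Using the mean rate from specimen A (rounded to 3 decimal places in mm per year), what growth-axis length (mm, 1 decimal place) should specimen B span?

652.1 mm

Specimen A: correcting the raw count gives 20724 − 8 + 18 = 20734 true varves.
A: Extension rate ≈ 572.8 / 20734 = 0.028 mm per year.
For B, 0.028 mm/year × 23288 years = 652.1 mm.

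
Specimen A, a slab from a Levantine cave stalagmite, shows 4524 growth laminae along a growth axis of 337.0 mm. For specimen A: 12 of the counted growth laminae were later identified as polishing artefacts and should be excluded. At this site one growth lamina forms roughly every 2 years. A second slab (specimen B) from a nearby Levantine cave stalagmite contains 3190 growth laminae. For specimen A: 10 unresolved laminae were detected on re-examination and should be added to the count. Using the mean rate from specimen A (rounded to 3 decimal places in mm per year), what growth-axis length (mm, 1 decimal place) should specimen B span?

236.1 mm

Specimen A: after corrections the count is 4524 − 12 + 10 = 4522 growth laminae.
Specimen A: 4522 growth laminae at 2 years each span 4522 × 2 = 9044 years.
A: 337.0 mm over 9044 years gives 337.0 / 9044 ≈ 0.037 mm/yr.
Specimen B: at 2 years per growth lamina, 3190 × 2 = 6380 years. For B, 0.037 mm/year × 6380 years = 236.1 mm.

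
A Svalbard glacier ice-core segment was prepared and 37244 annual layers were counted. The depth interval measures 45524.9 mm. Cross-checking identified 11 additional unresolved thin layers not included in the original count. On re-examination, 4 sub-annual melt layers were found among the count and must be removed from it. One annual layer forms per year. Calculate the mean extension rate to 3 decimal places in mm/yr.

After corrections the count is 37244 − 4 + 11 = 37251 annual layers.
Mean rate = 45524.9 mm / 37251 years ≈ 1.222 mm/yr.

1.222 mm/yr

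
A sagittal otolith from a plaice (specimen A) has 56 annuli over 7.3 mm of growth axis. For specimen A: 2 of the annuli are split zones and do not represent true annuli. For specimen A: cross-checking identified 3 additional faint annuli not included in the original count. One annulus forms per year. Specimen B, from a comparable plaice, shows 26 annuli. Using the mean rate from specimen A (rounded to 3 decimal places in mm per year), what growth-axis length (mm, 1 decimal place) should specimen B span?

Specimen A: true annulus count = 56 − 2 + 3 = 57.
A: Mean rate = 7.3 mm / 57 years ≈ 0.128 mm per year.
For B, 0.128 mm/year × 26 years = 3.3 mm.

3.3 mm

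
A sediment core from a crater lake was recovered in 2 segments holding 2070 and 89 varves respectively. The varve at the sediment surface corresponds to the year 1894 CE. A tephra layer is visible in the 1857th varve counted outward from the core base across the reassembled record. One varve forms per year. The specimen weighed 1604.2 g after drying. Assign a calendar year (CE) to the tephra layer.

1592 CE

Total varves = 2070 + 89 = 2159.
2159 − 1857 = 302 varves lie beyond the tephra layer toward the sediment surface.
1894 − 302 = 1592 CE.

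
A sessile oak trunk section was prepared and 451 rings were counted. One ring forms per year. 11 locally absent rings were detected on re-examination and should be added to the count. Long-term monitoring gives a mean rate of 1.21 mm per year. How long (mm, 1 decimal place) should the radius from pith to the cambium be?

Adjusted count: 451 + 11 = 462 rings.
Length ≈ 1.21 × 462 = 559.0 mm.

559.0 mm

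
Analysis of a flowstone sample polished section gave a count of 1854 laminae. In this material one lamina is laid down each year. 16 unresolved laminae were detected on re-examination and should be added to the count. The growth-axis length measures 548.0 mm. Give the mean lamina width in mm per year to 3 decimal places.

0.293 mm per year

Correcting the raw count gives 1854 + 16 = 1870 true laminae.
548.0 mm over 1870 years gives 548.0 / 1870 ≈ 0.293 mm per year.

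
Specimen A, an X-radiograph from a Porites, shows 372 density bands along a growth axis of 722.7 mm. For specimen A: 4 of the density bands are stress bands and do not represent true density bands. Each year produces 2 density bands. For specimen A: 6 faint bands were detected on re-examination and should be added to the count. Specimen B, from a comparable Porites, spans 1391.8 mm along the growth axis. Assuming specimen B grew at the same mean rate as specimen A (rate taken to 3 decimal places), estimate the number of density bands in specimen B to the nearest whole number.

Specimen A: true density band count = 372 − 4 + 6 = 374.
Specimen A: with 2 density bands per year, 374 / 2 = 187 years.
A: 722.7 mm over 187 years gives 722.7 / 187 ≈ 3.865 mm/year.
B spans 1391.8 / 3.865 = 360.10 years; at 2 density bands per year that is 360.10 × 2 ≈ 720 density bands.

720 density bands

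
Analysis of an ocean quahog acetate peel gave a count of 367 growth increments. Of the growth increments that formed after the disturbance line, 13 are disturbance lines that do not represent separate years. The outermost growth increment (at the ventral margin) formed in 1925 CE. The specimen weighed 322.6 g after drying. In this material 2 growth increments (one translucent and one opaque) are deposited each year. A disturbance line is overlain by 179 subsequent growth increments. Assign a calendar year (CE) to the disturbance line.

179 growth increments formed after the disturbance line.
179 − 13 false = 166 true growth increments after the disturbance line.
Dividing by 2 growth increments per year: 166 / 2 = 83 years.
The growth increment at the ventral margin is 1925 CE, so the disturbance line dates to 1925 − 83 = 1842 CE.

1842 CE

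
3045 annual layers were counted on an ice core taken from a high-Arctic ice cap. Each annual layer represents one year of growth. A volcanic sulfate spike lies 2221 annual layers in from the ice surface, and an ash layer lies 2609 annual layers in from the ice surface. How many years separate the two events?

The two markers are separated by 2609 − 2221 = 388 annual layers.
That is 388 years at one annual layer per year.

388 years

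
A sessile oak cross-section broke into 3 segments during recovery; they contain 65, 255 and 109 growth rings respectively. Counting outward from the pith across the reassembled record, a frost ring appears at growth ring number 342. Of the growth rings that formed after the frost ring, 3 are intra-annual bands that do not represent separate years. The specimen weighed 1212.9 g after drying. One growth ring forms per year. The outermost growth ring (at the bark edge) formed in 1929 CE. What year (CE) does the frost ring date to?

Total growth rings = 65 + 255 + 109 = 429.
Between growth ring 342 and the bark edge there are 429 − 342 = 87 growth rings.
Excluding 3 false growth rings: 87 − 3 = 84.
The growth ring at the bark edge is 1929 CE, so the frost ring dates to 1929 − 84 = 1845 CE.

1845 CE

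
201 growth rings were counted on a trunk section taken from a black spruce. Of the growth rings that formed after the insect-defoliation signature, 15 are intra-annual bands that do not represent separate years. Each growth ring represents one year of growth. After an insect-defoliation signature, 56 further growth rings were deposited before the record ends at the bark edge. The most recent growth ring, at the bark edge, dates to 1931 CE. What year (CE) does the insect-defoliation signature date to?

1890 CE

56 growth rings formed after the insect-defoliation signature.
56 − 15 false = 41 true growth rings after the insect-defoliation signature.
1931 − 41 = 1890 CE.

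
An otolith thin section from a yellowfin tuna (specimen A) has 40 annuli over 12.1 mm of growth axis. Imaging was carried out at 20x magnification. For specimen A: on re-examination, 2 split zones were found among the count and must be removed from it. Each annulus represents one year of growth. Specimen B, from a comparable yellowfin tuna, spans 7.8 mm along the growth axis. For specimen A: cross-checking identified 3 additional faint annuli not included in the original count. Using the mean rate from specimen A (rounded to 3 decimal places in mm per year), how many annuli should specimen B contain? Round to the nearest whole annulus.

26 annuli

Specimen A: after corrections the count is 40 − 2 + 3 = 41 annuli.
A: Extension rate ≈ 12.1 / 41 = 0.295 mm per year.
B spans 7.8 / 0.295 = 26.44 years ≈ 26 annuli.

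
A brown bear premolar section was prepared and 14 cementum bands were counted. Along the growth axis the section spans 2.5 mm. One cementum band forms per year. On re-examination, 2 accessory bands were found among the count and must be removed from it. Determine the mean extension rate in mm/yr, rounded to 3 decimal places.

0.208 mm/yr

Correcting the raw count gives 14 − 2 = 12 true cementum bands.
Mean rate = 2.5 mm / 12 years ≈ 0.208 mm/yr.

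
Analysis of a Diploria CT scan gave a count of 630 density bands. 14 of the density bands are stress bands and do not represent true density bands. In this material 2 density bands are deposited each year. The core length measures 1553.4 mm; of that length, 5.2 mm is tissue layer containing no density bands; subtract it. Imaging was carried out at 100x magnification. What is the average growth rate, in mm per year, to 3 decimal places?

5.027 mm per year

True density band count = 630 − 14 = 616.
Dividing by 2 density bands per year: 616 / 2 = 308 years.
Removing the 5.2 mm offcut leaves 1553.4 − 5.2 = 1548.2 mm.
Mean rate = 1548.2 mm / 308 years ≈ 5.027 mm per year.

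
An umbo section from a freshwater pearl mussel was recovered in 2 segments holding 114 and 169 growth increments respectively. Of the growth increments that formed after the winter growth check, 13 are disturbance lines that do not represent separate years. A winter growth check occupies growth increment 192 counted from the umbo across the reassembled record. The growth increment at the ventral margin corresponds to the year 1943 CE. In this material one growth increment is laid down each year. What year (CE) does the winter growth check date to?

Total growth increments = 114 + 169 = 283.
Between growth increment 192 and the ventral margin there are 283 − 192 = 91 growth increments.
Removing the 13 false growth increments leaves 91 − 13 = 78 true growth increments beyond the winter growth check.
The growth increment at the ventral margin is 1943 CE, so the winter growth check dates to 1943 − 78 = 1865 CE.

1865 CE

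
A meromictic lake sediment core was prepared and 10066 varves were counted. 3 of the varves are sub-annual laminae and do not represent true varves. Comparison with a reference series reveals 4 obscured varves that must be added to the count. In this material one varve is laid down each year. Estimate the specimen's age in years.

10067 yr

After corrections the count is 10066 − 3 + 4 = 10067 varves.
One varve per year makes the duration 10067 years.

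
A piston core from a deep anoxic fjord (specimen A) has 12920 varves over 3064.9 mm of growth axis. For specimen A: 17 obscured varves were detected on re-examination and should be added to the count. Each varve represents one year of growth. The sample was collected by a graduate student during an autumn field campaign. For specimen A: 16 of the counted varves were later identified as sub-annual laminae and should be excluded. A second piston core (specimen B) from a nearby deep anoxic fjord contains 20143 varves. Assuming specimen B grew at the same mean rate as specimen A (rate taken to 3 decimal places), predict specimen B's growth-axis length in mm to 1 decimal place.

Specimen A: true varve count = 12920 − 16 + 17 = 12921.
A: Extension rate ≈ 3064.9 / 12921 = 0.237 mm per year.
For B, 0.237 mm/year × 20143 years = 4773.9 mm.

4773.9 mm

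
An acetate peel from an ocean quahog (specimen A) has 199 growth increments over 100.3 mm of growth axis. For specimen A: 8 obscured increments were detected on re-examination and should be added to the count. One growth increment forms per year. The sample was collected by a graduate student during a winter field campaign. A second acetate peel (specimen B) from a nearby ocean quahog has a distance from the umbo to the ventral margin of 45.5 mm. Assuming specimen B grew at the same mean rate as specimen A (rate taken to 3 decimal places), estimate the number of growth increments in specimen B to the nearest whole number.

Specimen A: correcting the raw count gives 199 + 8 = 207 true growth increments.
A: Extension rate ≈ 100.3 / 207 = 0.485 mm/yr.
B spans 45.5 / 0.485 = 93.81 years ≈ 94 growth increments.

94 growth increments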